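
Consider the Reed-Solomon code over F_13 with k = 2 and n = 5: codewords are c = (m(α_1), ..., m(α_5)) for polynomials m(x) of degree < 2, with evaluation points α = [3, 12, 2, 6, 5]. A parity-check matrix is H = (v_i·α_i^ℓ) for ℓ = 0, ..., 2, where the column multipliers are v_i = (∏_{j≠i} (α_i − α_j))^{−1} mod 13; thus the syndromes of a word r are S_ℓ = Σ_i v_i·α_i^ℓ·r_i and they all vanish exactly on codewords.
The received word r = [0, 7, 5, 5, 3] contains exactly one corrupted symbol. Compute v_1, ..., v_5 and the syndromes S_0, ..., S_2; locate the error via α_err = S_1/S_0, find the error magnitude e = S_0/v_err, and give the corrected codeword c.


S = (12, 7, 3), error at position 4, error magnitude e = 7, c = [0, 7, 5, 11, 3].

Step 1: column multipliers v_i = (∏_{j≠i}(α_i − α_j))^{−1} mod 13.
  i = 1 (α = 3): (3−12)(3−2)(3−6)(3−5) = (−9)·1·(−3)·(−2) = −54 ≡ 11, so v_1 = 11^{−1} = 6 (mod 13).
  i = 2 (α = 12): (12−3)(12−2)(12−6)(12−5) = 9·10·6·7 = 3780 ≡ 10, so v_2 = 10^{−1} = 4 (mod 13).
  i = 3 (α = 2): (2−3)(2−12)(2−6)(2−5) = (−1)·(−10)·(−4)·(−3) = 120 ≡ 3, so v_3 = 3^{−1} = 9 (mod 13).
  i = 4 (α = 6): (6−3)(6−12)(6−2)(6−5) = 3·(−6)·4·1 = −72 ≡ 6, so v_4 = 6^{−1} = 11 (mod 13).
  i = 5 (α = 5): (5−3)(5−12)(5−2)(5−6) = 2·(−7)·3·(−1) = 42 ≡ 3, so v_5 = 3^{−1} = 9 (mod 13).
  v = [6, 4, 9, 11, 9].
Step 2: syndromes of r = [0, 7, 5, 5, 3] (all sums mod 13).
  S_0 = Σ v_i r_i = 6·0 + 4·7 + 9·5 + 11·5 + 9·3 = 155 ≡ 12.
  S_1 = Σ v_i α_i r_i = 6·3·0 + 4·12·7 + 9·2·5 + 11·6·5 + 9·5·3 = 891 ≡ 7.
  α_i^2 mod 13 = [9, 1, 4, 10, 12].
  S_2 = Σ v_i α_i^2 r_i = 6·9·0 + 4·1·7 + 9·4·5 + 11·10·5 + 9·12·3 = 1082 ≡ 3.
  S = (12, 7, 3) ≠ 0, so r is not a codeword (an error is present).
Step 3: locate the error. For a single error e at position i, S_ℓ = v_i·e·α_i^ℓ, so α_err = S_1/S_0.
  S_0^{−1} = 12^{−1} = 12 (mod 13), so α_err = 7·12 = 84 ≡ 6 = α_4. Error position i = 4.
  Consistency check: S_2/S_1 = 3·2 = 6 ≡ 6 = α_err ✓ (single-error assumption holds).
Step 4: error magnitude e = S_0/v_4 = S_0·∏_{j≠4}(α_4 − α_j) = 12·6 = 72 ≡ 7 (mod 13).
Step 5: correct position 4: c_4 = r_4 − e = 5 − 7 ≡ 11 (mod 13). Hence c = [0, 7, 5, 11, 3].
  Check: interpolating c through the α_i gives m(x) = 2 + 8·x (degree < 2) with m(α_i) = c_i for every i, so c is indeed a codeword.


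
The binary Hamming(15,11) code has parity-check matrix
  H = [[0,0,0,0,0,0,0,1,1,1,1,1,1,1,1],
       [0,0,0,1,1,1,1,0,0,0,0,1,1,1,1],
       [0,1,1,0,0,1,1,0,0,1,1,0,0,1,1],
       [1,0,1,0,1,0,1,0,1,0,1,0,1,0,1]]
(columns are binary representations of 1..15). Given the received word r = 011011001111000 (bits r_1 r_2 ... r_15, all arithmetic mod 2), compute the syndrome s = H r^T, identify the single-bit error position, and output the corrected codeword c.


s = (0, 1, 1, 0)^T, error position = 6, corrected codeword c = 011010001111000

Compute s = H r^T mod 2 one row at a time:
  s_1 = 0 + 1 + 1 + 1 + 1 + 0 + 0 + 0 = 4 ≡ 0 (mod 2).
  s_2 = 0 + 1 + 1 + 0 + 1 + 0 + 0 + 0 = 3 ≡ 1 (mod 2).
  s_3 = 1 + 1 + 1 + 0 + 1 + 1 + 0 + 0 = 5 ≡ 1 (mod 2).
  s_4 = 0 + 1 + 1 + 0 + 1 + 1 + 0 + 0 = 4 ≡ 0 (mod 2).
s = (0, 1, 1, 0)^T — this equals column 6 of H (binary 0110), so error is at position 6.
Correct: flip bit 6 of r = 011011001111000 to get c = 011010001111000.


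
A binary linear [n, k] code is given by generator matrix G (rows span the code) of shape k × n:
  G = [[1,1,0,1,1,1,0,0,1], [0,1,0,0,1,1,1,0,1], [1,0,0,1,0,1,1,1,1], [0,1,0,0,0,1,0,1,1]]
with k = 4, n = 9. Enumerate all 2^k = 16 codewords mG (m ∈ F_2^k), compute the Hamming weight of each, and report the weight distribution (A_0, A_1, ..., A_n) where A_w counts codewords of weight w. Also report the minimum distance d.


Weight distribution: A_0 = 1, A_1 = 1, A_3 = 3, A_4 = 5, A_5 = 3, A_6 = 2, A_7 = 1. Minimum distance d = 1.

Enumerate all 2^4 = 16 messages m ∈ F_2^4.
For each, compute codeword c = mG in F_2^9, then tally its weight.
  m = 0000 → c = 000000000, weight = 0.
  m = 1000 → c = 110111001, weight = 6.
  m = 0100 → c = 010011101, weight = 5.
  m = 1100 → c = 100100100, weight = 3.
  m = 0010 → c = 100101111, weight = 6.
  m = 1010 → c = 010010110, weight = 4.
  m = 0110 → c = 110110010, weight = 5.
  m = 1110 → c = 000001011, weight = 3.
  m = 0001 → c = 010001011, weight = 4.
  m = 1001 → c = 100110010, weight = 4.
  m = 0101 → c = 000010110, weight = 3.
  m = 1101 → c = 110101111, weight = 7.
  m = 0011 → c = 110100100, weight = 4.
  m = 1011 → c = 000011101, weight = 4.
  m = 0111 → c = 100111001, weight = 5.
  m = 1111 → c = 010000000, weight = 1.
Tally weights:
  weight 0: 1 codewords.
  weight 1: 1 codewords.
  weight 3: 3 codewords.
  weight 4: 5 codewords.
  weight 5: 3 codewords.
  weight 6: 2 codewords.
  weight 7: 1 codewords.
Minimum distance d = smallest w > 0 with A_w > 0 = 1.
Sanity: Σ A_w = 16 = 2^4 = 16 ✓.


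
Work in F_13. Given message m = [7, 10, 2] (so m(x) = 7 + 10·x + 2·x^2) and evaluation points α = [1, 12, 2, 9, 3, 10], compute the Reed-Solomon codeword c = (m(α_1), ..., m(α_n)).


c = [6, 12, 9, 12, 3, 8]

Message polynomial: m(x) = 7 + 10·x + 2·x^2 (mod 13).
For each evaluation point α_i, compute m(α_i) mod 13:
  α_1 = 1: Horner steps 2 → 12 → 6, so m(1) = 6.
  α_2 = 12: Horner steps 2 → 8 → 12, so m(12) = 12.
  α_3 = 2: Horner steps 2 → 1 → 9, so m(2) = 9.
  α_4 = 9: Horner steps 2 → 2 → 12, so m(9) = 12.
  α_5 = 3: Horner steps 2 → 3 → 3, so m(3) = 3.
  α_6 = 10: Horner steps 2 → 4 → 8, so m(10) = 8.
Codeword c = [6, 12, 9, 12, 3, 8] ∈ F_13^6.


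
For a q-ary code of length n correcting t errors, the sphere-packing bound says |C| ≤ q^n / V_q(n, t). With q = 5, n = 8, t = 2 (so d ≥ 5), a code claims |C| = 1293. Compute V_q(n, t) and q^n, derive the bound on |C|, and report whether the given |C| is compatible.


V_q(n, t) = 481, q^n = 390625, Hamming bound = 812, |C| = 1293 > bound (violated).

Step 1: Compute V_q(n, t) = Σ_{j=0}^2 C(n, j) (q−1)^j.
  j = 0: C(8,0)·(4)^0 = 1·1 = 1.
  j = 1: C(8,1)·(4)^1 = 8·4 = 32.
  j = 2: C(8,2)·(4)^2 = 28·16 = 448.
  V_q(n, t) = 1 + 32 + 448 = 481.
Step 2: q^n = 5^8 = 390625.
Step 3: Hamming bound ⌊q^n / V_q(n,t)⌋ = ⌊390625/481⌋ = 812.
Step 4: Compare |C| = 1293 to 812: violated.
The claimed |C| lies above the Hamming bound, so no 5-ary code of length 8 with d ≥ 5 can have 1293 codewords.


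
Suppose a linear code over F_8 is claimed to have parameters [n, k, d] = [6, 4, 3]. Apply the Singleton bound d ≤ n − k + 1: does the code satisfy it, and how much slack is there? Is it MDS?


Singleton RHS = n − k + 1 = 3, slack = 0, bound satisfied, MDS.

Singleton bound: d ≤ n − k + 1.
Here n = 6, k = 4, so n − k + 1 = 3.
Given d = 3, check d ≤ 3: YES.
Slack = (n − k + 1) − d = 0.
The code is MDS (slack = 0).
Description: the claimed parameters are [6, 4, 3]_8; such a code would be MDS (meets Singleton bound).


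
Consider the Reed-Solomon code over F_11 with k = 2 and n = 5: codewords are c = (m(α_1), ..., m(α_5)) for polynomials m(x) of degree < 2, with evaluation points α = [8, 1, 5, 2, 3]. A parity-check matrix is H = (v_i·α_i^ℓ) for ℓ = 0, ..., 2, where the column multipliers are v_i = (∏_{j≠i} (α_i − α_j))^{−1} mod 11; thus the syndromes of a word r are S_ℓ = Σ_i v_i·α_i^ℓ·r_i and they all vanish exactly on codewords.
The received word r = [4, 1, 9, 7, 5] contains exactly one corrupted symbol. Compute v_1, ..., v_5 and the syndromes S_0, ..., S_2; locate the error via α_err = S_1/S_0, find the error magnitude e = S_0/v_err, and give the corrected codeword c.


S = (1, 2, 4), error at position 4, error magnitude e = 4, c = [4, 1, 9, 3, 5].

Step 1: column multipliers v_i = (∏_{j≠i}(α_i − α_j))^{−1} mod 11.
  i = 1 (α = 8): (8−1)(8−5)(8−2)(8−3) = 7·3·6·5 = 630 ≡ 3, so v_1 = 3^{−1} = 4 (mod 11).
  i = 2 (α = 1): (1−8)(1−5)(1−2)(1−3) = (−7)·(−4)·(−1)·(−2) = 56 ≡ 1, so v_2 = 1^{−1} = 1 (mod 11).
  i = 3 (α = 5): (5−8)(5−1)(5−2)(5−3) = (−3)·4·3·2 = −72 ≡ 5, so v_3 = 5^{−1} = 9 (mod 11).
  i = 4 (α = 2): (2−8)(2−1)(2−5)(2−3) = (−6)·1·(−3)·(−1) = −18 ≡ 4, so v_4 = 4^{−1} = 3 (mod 11).
  i = 5 (α = 3): (3−8)(3−1)(3−5)(3−2) = (−5)·2·(−2)·1 = 20 ≡ 9, so v_5 = 9^{−1} = 5 (mod 11).
  v = [4, 1, 9, 3, 5].
Step 2: syndromes of r = [4, 1, 9, 7, 5] (all sums mod 11).
  S_0 = Σ v_i r_i = 4·4 + 1·1 + 9·9 + 3·7 + 5·5 = 144 ≡ 1.
  S_1 = Σ v_i α_i r_i = 4·8·4 + 1·1·1 + 9·5·9 + 3·2·7 + 5·3·5 = 651 ≡ 2.
  α_i^2 mod 11 = [9, 1, 3, 4, 9].
  S_2 = Σ v_i α_i^2 r_i = 4·9·4 + 1·1·1 + 9·3·9 + 3·4·7 + 5·9·5 = 697 ≡ 4.
  S = (1, 2, 4) ≠ 0, so r is not a codeword (an error is present).
Step 3: locate the error. For a single error e at position i, S_ℓ = v_i·e·α_i^ℓ, so α_err = S_1/S_0.
  S_0^{−1} = 1^{−1} = 1 (mod 11), so α_err = 2·1 = 2 ≡ 2 = α_4. Error position i = 4.
  Consistency check: S_2/S_1 = 4·6 = 24 ≡ 2 = α_err ✓ (single-error assumption holds).
Step 4: error magnitude e = S_0/v_4 = S_0·∏_{j≠4}(α_4 − α_j) = 1·4 = 4 ≡ 4 (mod 11).
Step 5: correct position 4: c_4 = r_4 − e = 7 − 4 ≡ 3 (mod 11). Hence c = [4, 1, 9, 3, 5].
  Check: interpolating c through the α_i gives m(x) = 10 + 2·x (degree < 2) with m(α_i) = c_i for every i, so c is indeed a codeword.


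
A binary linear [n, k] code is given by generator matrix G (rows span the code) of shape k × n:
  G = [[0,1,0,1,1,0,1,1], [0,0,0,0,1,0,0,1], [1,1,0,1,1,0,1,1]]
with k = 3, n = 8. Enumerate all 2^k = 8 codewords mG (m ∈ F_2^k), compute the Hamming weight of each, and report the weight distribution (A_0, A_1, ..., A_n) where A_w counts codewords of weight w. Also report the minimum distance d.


Weight distribution: A_0 = 1, A_1 = 1, A_2 = 1, A_3 = 2, A_4 = 1, A_5 = 1, A_6 = 1. Minimum distance d = 1.

Enumerate all 2^3 = 8 messages m ∈ F_2^3.
For each, compute codeword c = mG in F_2^8, then tally its weight.
  m = 000 → c = 00000000, weight = 0.
  m = 100 → c = 01011011, weight = 5.
  m = 010 → c = 00001001, weight = 2.
  m = 110 → c = 01010010, weight = 3.
  m = 001 → c = 11011011, weight = 6.
  m = 101 → c = 10000000, weight = 1.
  m = 011 → c = 11010010, weight = 4.
  m = 111 → c = 10001001, weight = 3.
Tally weights:
  weight 0: 1 codewords.
  weight 1: 1 codewords.
  weight 2: 1 codewords.
  weight 3: 2 codewords.
  weight 4: 1 codewords.
  weight 5: 1 codewords.
  weight 6: 1 codewords.
Minimum distance d = smallest w > 0 with A_w > 0 = 1.
Sanity: Σ A_w = 8 = 2^3 = 8 ✓.


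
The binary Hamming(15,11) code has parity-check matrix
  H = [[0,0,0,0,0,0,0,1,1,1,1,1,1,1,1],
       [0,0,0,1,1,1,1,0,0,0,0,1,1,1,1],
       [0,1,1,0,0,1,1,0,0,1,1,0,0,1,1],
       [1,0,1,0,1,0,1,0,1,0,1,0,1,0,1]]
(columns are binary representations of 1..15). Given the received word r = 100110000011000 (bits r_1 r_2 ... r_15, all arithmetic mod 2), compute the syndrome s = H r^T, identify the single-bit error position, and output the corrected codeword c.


s = (0, 1, 1, 1)^T, error position = 7, corrected codeword c = 100110100011000

Compute s = H r^T mod 2 one row at a time:
  s_1 = 0 + 0 + 0 + 1 + 1 + 0 + 0 + 0 = 2 ≡ 0 (mod 2).
  s_2 = 1 + 1 + 0 + 0 + 1 + 0 + 0 + 0 = 3 ≡ 1 (mod 2).
  s_3 = 0 + 0 + 0 + 0 + 0 + 1 + 0 + 0 = 1 ≡ 1 (mod 2).
  s_4 = 1 + 0 + 1 + 0 + 0 + 1 + 0 + 0 = 3 ≡ 1 (mod 2).
s = (0, 1, 1, 1)^T — this equals column 7 of H (binary 0111), so error is at position 7.
Correct: flip bit 7 of r = 100110000011000 to get c = 100110100011000.


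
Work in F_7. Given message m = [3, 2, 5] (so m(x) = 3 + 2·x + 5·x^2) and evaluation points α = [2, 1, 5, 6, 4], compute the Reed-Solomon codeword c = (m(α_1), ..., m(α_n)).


c = [6, 3, 5, 6, 0]

Message polynomial: m(x) = 3 + 2·x + 5·x^2 (mod 7).
For each evaluation point α_i, compute m(α_i) mod 7:
  α_1 = 2: Horner steps 5 → 5 → 6, so m(2) = 6.
  α_2 = 1: Horner steps 5 → 0 → 3, so m(1) = 3.
  α_3 = 5: Horner steps 5 → 6 → 5, so m(5) = 5.
  α_4 = 6: Horner steps 5 → 4 → 6, so m(6) = 6.
  α_5 = 4: Horner steps 5 → 1 → 0, so m(4) = 0.
Codeword c = [6, 3, 5, 6, 0] ∈ F_7^5.


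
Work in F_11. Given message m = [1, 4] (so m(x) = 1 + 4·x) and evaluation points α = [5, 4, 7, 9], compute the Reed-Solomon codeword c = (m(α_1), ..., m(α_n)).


c = [10, 6, 7, 4]

Message polynomial: m(x) = 1 + 4·x (mod 11).
For each evaluation point α_i, compute m(α_i) mod 11:
  α_1 = 5: Horner steps 4 → 10, so m(5) = 10.
  α_2 = 4: Horner steps 4 → 6, so m(4) = 6.
  α_3 = 7: Horner steps 4 → 7, so m(7) = 7.
  α_4 = 9: Horner steps 4 → 4, so m(9) = 4.
Codeword c = [10, 6, 7, 4] ∈ F_11^4.


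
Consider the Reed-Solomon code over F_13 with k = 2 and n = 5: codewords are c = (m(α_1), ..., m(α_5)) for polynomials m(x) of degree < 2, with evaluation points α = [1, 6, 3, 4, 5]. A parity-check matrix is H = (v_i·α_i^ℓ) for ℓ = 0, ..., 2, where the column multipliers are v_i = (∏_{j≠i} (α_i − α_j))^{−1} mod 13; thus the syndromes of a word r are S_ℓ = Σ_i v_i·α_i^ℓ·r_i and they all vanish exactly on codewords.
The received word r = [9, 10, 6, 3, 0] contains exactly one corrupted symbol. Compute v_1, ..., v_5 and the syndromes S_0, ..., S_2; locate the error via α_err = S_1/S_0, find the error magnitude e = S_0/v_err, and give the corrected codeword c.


S = (12, 12, 12), error at position 1, error magnitude e = 10, c = [12, 10, 6, 3, 0].

Step 1: column multipliers v_i = (∏_{j≠i}(α_i − α_j))^{−1} mod 13.
  i = 1 (α = 1): (1−6)(1−3)(1−4)(1−5) = (−5)·(−2)·(−3)·(−4) = 120 ≡ 3, so v_1 = 3^{−1} = 9 (mod 13).
  i = 2 (α = 6): (6−1)(6−3)(6−4)(6−5) = 5·3·2·1 = 30 ≡ 4, so v_2 = 4^{−1} = 10 (mod 13).
  i = 3 (α = 3): (3−1)(3−6)(3−4)(3−5) = 2·(−3)·(−1)·(−2) = −12 ≡ 1, so v_3 = 1^{−1} = 1 (mod 13).
  i = 4 (α = 4): (4−1)(4−6)(4−3)(4−5) = 3·(−2)·1·(−1) = 6 ≡ 6, so v_4 = 6^{−1} = 11 (mod 13).
  i = 5 (α = 5): (5−1)(5−6)(5−3)(5−4) = 4·(−1)·2·1 = −8 ≡ 5, so v_5 = 5^{−1} = 8 (mod 13).
  v = [9, 10, 1, 11, 8].
Step 2: syndromes of r = [9, 10, 6, 3, 0] (all sums mod 13).
  S_0 = Σ v_i r_i = 9·9 + 10·10 + 1·6 + 11·3 + 8·0 = 220 ≡ 12.
  S_1 = Σ v_i α_i r_i = 9·1·9 + 10·6·10 + 1·3·6 + 11·4·3 + 8·5·0 = 831 ≡ 12.
  α_i^2 mod 13 = [1, 10, 9, 3, 12].
  S_2 = Σ v_i α_i^2 r_i = 9·1·9 + 10·10·10 + 1·9·6 + 11·3·3 + 8·12·0 = 1234 ≡ 12.
  S = (12, 12, 12) ≠ 0, so r is not a codeword (an error is present).
Step 3: locate the error. For a single error e at position i, S_ℓ = v_i·e·α_i^ℓ, so α_err = S_1/S_0.
  S_0^{−1} = 12^{−1} = 12 (mod 13), so α_err = 12·12 = 144 ≡ 1 = α_1. Error position i = 1.
  Consistency check: S_2/S_1 = 12·12 = 144 ≡ 1 = α_err ✓ (single-error assumption holds).
Step 4: error magnitude e = S_0/v_1 = S_0·∏_{j≠1}(α_1 − α_j) = 12·3 = 36 ≡ 10 (mod 13).
Step 5: correct position 1: c_1 = r_1 − e = 9 − 10 ≡ 12 (mod 13). Hence c = [12, 10, 6, 3, 0].
  Check: interpolating c through the α_i gives m(x) = 2 + 10·x (degree < 2) with m(α_i) = c_i for every i, so c is indeed a codeword.


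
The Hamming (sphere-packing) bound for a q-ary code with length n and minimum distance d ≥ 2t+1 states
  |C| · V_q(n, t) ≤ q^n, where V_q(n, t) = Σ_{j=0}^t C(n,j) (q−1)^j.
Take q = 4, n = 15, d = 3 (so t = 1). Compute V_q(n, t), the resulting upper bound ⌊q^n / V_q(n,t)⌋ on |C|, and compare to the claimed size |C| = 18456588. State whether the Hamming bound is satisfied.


V_q(n, t) = 46, q^n = 1073741824, Hamming bound = 23342213, |C| = 18456588 ≤ bound (satisfied).

Step 1: Compute V_q(n, t) = Σ_{j=0}^1 C(n, j) (q−1)^j.
  j = 0: C(15,0)·(3)^0 = 1·1 = 1.
  j = 1: C(15,1)·(3)^1 = 15·3 = 45.
  V_q(n, t) = 1 + 45 = 46.
Step 2: q^n = 4^15 = 1073741824.
Step 3: Hamming bound ⌊q^n / V_q(n,t)⌋ = ⌊1073741824/46⌋ = 23342213.
Step 4: Compare |C| = 18456588 to 23342213: satisfied.
The claimed |C| lies below the Hamming bound.


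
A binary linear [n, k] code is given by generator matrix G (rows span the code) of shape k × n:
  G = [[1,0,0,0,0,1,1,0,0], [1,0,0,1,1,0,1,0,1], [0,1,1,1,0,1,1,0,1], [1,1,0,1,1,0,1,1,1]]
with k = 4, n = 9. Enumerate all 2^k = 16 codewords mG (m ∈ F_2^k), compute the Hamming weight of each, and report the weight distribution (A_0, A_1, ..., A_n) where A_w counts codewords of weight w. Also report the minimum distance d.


Weight distribution: A_0 = 1, A_2 = 1, A_3 = 1, A_4 = 3, A_5 = 6, A_6 = 3, A_7 = 1. Minimum distance d = 2.

Enumerate all 2^4 = 16 messages m ∈ F_2^4.
For each, compute codeword c = mG in F_2^9, then tally its weight.
  m = 0000 → c = 000000000, weight = 0.
  m = 1000 → c = 100001100, weight = 3.
  m = 0100 → c = 100110101, weight = 5.
  m = 1100 → c = 000111001, weight = 4.
  m = 0010 → c = 011101101, weight = 6.
  m = 1010 → c = 111100001, weight = 5.
  m = 0110 → c = 111011000, weight = 5.
  m = 1110 → c = 011010100, weight = 4.
  m = 0001 → c = 110110111, weight = 7.
  m = 1001 → c = 010111011, weight = 6.
  m = 0101 → c = 010000010, weight = 2.
  m = 1101 → c = 110001110, weight = 5.
  m = 0011 → c = 101011010, weight = 5.
  m = 1011 → c = 001010110, weight = 4.
  m = 0111 → c = 001101111, weight = 6.
  m = 1111 → c = 101100011, weight = 5.
Tally weights:
  weight 0: 1 codewords.
  weight 2: 1 codewords.
  weight 3: 1 codewords.
  weight 4: 3 codewords.
  weight 5: 6 codewords.
  weight 6: 3 codewords.
  weight 7: 1 codewords.
Minimum distance d = smallest w > 0 with A_w > 0 = 2.
Sanity: Σ A_w = 16 = 2^4 = 16 ✓.


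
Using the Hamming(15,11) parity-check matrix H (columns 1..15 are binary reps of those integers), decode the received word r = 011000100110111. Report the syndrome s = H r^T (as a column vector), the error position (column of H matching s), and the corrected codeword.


s = (1, 0, 1, 1)^T, error position = 11, corrected codeword c = 011000100100111

Compute s = H r^T mod 2 one row at a time:
  s_1 = 0 + 0 + 1 + 1 + 0 + 1 + 1 + 1 = 5 ≡ 1 (mod 2).
  s_2 = 0 + 0 + 0 + 1 + 0 + 1 + 1 + 1 = 4 ≡ 0 (mod 2).
  s_3 = 1 + 1 + 0 + 1 + 1 + 1 + 1 + 1 = 7 ≡ 1 (mod 2).
  s_4 = 0 + 1 + 0 + 1 + 0 + 1 + 1 + 1 = 5 ≡ 1 (mod 2).
s = (1, 0, 1, 1)^T — this equals column 11 of H (binary 1011), so error is at position 11.
Correct: flip bit 11 of r = 011000100110111 to get c = 011000100100111.


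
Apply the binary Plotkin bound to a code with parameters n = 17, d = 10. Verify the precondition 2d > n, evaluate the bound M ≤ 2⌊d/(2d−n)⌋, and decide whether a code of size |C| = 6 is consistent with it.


Plotkin bound M ≤ 6; given |C| = 6 ≤ bound (satisfied).

Check applicability: 2d = 20, n = 17.
2d − n = 3 > 0, so Plotkin applies.
Compute d/(2d−n) = 10/3 ≈ 3.3333.
⌊d/(2d−n)⌋ = 3.
Plotkin bound: M ≤ 2·3 = 6.
Given |C| = 6, check: satisfied.
This |C| is at the Plotkin bound.


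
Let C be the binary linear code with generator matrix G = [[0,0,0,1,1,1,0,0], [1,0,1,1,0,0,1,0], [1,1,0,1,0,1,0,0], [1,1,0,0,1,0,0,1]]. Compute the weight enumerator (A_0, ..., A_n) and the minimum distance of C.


Weight distribution: A_0 = 1, A_1 = 1, A_3 = 2, A_4 = 5, A_5 = 5, A_6 = 2. Minimum distance d = 1.

Enumerate all 2^4 = 16 messages m ∈ F_2^4.
For each, compute codeword c = mG in F_2^8, then tally its weight.
  m = 0000 → c = 00000000, weight = 0.
  m = 1000 → c = 00011100, weight = 3.
  m = 0100 → c = 10110010, weight = 4.
  m = 1100 → c = 10101110, weight = 5.
  m = 0010 → c = 11010100, weight = 4.
  m = 1010 → c = 11001000, weight = 3.
  m = 0110 → c = 01100110, weight = 4.
  m = 1110 → c = 01111010, weight = 5.
  m = 0001 → c = 11001001, weight = 4.
  m = 1001 → c = 11010101, weight = 5.
  m = 0101 → c = 01111011, weight = 6.
  m = 1101 → c = 01100111, weight = 5.
  m = 0011 → c = 00011101, weight = 4.
  m = 1011 → c = 00000001, weight = 1.
  m = 0111 → c = 10101111, weight = 6.
  m = 1111 → c = 10110011, weight = 5.
Tally weights:
  weight 0: 1 codewords.
  weight 1: 1 codewords.
  weight 3: 2 codewords.
  weight 4: 5 codewords.
  weight 5: 5 codewords.
  weight 6: 2 codewords.
Minimum distance d = smallest w > 0 with A_w > 0 = 1.
Sanity: Σ A_w = 16 = 2^4 = 16 ✓.


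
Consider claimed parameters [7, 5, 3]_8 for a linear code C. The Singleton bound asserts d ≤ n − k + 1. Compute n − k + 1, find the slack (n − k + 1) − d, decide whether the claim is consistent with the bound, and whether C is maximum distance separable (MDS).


Singleton RHS = n − k + 1 = 3, slack = 0, bound satisfied, MDS.

Singleton bound: d ≤ n − k + 1.
Here n = 7, k = 5, so n − k + 1 = 3.
Given d = 3, check d ≤ 3: YES.
Slack = (n − k + 1) − d = 0.
The code is MDS (slack = 0).
Description: the claimed parameters are [7, 5, 3]_8; such a code would be MDS (meets Singleton bound).


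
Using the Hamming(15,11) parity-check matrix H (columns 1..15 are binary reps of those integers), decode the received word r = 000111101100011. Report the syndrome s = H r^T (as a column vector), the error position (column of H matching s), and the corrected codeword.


s = (0, 0, 1, 0)^T, error position = 2, corrected codeword c = 010111101100011

Compute s = H r^T mod 2 one row at a time:
  s_1 = 0 + 1 + 1 + 0 + 0 + 0 + 1 + 1 = 4 ≡ 0 (mod 2).
  s_2 = 1 + 1 + 1 + 1 + 0 + 0 + 1 + 1 = 6 ≡ 0 (mod 2).
  s_3 = 0 + 0 + 1 + 1 + 1 + 0 + 1 + 1 = 5 ≡ 1 (mod 2).
  s_4 = 0 + 0 + 1 + 1 + 1 + 0 + 0 + 1 = 4 ≡ 0 (mod 2).
s = (0, 0, 1, 0)^T — this equals column 2 of H (binary 0010), so error is at position 2.
Correct: flip bit 2 of r = 000111101100011 to get c = 010111101100011.


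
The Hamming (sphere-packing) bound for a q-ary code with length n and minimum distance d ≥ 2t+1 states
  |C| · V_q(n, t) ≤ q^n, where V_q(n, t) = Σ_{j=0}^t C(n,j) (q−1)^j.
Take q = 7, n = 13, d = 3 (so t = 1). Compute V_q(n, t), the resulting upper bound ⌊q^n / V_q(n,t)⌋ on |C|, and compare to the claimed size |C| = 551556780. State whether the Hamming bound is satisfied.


V_q(n, t) = 79, q^n = 96889010407, Hamming bound = 1226443169, |C| = 551556780 ≤ bound (satisfied).

Step 1: Compute V_q(n, t) = Σ_{j=0}^1 C(n, j) (q−1)^j.
  j = 0: C(13,0)·(6)^0 = 1·1 = 1.
  j = 1: C(13,1)·(6)^1 = 13·6 = 78.
  V_q(n, t) = 1 + 78 = 79.
Step 2: q^n = 7^13 = 96889010407.
Step 3: Hamming bound ⌊q^n / V_q(n,t)⌋ = ⌊96889010407/79⌋ = 1226443169.
Step 4: Compare |C| = 551556780 to 1226443169: satisfied.
The claimed |C| lies below the Hamming bound.


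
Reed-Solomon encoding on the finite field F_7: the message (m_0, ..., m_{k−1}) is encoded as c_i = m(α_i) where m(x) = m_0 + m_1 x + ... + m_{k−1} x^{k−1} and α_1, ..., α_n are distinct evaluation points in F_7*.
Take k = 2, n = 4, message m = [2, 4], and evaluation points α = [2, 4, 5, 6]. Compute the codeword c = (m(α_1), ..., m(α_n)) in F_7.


c = [3, 4, 1, 5]

Message polynomial: m(x) = 2 + 4·x (mod 7).
For each evaluation point α_i, compute m(α_i) mod 7:
  α_1 = 2: Horner steps 4 → 3, so m(2) = 3.
  α_2 = 4: Horner steps 4 → 4, so m(4) = 4.
  α_3 = 5: Horner steps 4 → 1, so m(5) = 1.
  α_4 = 6: Horner steps 4 → 5, so m(6) = 5.
Codeword c = [3, 4, 1, 5] ∈ F_7^4.


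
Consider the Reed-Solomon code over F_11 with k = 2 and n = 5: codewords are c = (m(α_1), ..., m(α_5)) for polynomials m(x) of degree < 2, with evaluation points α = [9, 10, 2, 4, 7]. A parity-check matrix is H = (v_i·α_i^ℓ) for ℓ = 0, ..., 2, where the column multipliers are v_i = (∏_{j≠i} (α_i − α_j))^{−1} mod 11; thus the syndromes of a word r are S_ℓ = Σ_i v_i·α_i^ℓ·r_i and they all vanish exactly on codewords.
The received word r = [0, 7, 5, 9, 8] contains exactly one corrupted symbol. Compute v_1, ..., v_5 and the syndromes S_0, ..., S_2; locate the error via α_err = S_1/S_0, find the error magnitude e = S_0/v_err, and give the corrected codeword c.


S = (1, 2, 4), error at position 3, error magnitude e = 10, c = [0, 7, 6, 9, 8].

Step 1: column multipliers v_i = (∏_{j≠i}(α_i − α_j))^{−1} mod 11.
  i = 1 (α = 9): (9−10)(9−2)(9−4)(9−7) = (−1)·7·5·2 = −70 ≡ 7, so v_1 = 7^{−1} = 8 (mod 11).
  i = 2 (α = 10): (10−9)(10−2)(10−4)(10−7) = 1·8·6·3 = 144 ≡ 1, so v_2 = 1^{−1} = 1 (mod 11).
  i = 3 (α = 2): (2−9)(2−10)(2−4)(2−7) = (−7)·(−8)·(−2)·(−5) = 560 ≡ 10, so v_3 = 10^{−1} = 10 (mod 11).
  i = 4 (α = 4): (4−9)(4−10)(4−2)(4−7) = (−5)·(−6)·2·(−3) = −180 ≡ 7, so v_4 = 7^{−1} = 8 (mod 11).
  i = 5 (α = 7): (7−9)(7−10)(7−2)(7−4) = (−2)·(−3)·5·3 = 90 ≡ 2, so v_5 = 2^{−1} = 6 (mod 11).
  v = [8, 1, 10, 8, 6].
Step 2: syndromes of r = [0, 7, 5, 9, 8] (all sums mod 11).
  S_0 = Σ v_i r_i = 8·0 + 1·7 + 10·5 + 8·9 + 6·8 = 177 ≡ 1.
  S_1 = Σ v_i α_i r_i = 8·9·0 + 1·10·7 + 10·2·5 + 8·4·9 + 6·7·8 = 794 ≡ 2.
  α_i^2 mod 11 = [4, 1, 4, 5, 5].
  S_2 = Σ v_i α_i^2 r_i = 8·4·0 + 1·1·7 + 10·4·5 + 8·5·9 + 6·5·8 = 807 ≡ 4.
  S = (1, 2, 4) ≠ 0, so r is not a codeword (an error is present).
Step 3: locate the error. For a single error e at position i, S_ℓ = v_i·e·α_i^ℓ, so α_err = S_1/S_0.
  S_0^{−1} = 1^{−1} = 1 (mod 11), so α_err = 2·1 = 2 ≡ 2 = α_3. Error position i = 3.
  Consistency check: S_2/S_1 = 4·6 = 24 ≡ 2 = α_err ✓ (single-error assumption holds).
Step 4: error magnitude e = S_0/v_3 = S_0·∏_{j≠3}(α_3 − α_j) = 1·10 = 10 ≡ 10 (mod 11).
Step 5: correct position 3: c_3 = r_3 − e = 5 − 10 ≡ 6 (mod 11). Hence c = [0, 7, 6, 9, 8].
  Check: interpolating c through the α_i gives m(x) = 3 + 7·x (degree < 2) with m(α_i) = c_i for every i, so c is indeed a codeword.


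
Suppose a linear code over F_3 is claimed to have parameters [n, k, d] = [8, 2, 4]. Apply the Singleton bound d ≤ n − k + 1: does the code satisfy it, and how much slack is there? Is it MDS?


Singleton RHS = n − k + 1 = 7, slack = 3, bound satisfied, not MDS.

Singleton bound: d ≤ n − k + 1.
Here n = 8, k = 2, so n − k + 1 = 7.
Given d = 4, check d ≤ 7: YES.
Slack = (n − k + 1) − d = 3.
The code is NOT MDS (slack = 3 > 0).
Description: the claimed parameters are [8, 2, 4]_3; such a code would be non-MDS.


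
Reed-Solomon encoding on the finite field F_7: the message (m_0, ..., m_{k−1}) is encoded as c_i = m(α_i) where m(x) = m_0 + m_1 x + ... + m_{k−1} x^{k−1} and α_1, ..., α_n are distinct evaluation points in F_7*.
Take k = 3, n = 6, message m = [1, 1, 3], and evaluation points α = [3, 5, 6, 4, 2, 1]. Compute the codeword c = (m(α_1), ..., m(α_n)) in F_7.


c = [3, 4, 3, 4, 1, 5]

Message polynomial: m(x) = 1 + 1·x + 3·x^2 (mod 7).
For each evaluation point α_i, compute m(α_i) mod 7:
  α_1 = 3: Horner steps 3 → 3 → 3, so m(3) = 3.
  α_2 = 5: Horner steps 3 → 2 → 4, so m(5) = 4.
  α_3 = 6: Horner steps 3 → 5 → 3, so m(6) = 3.
  α_4 = 4: Horner steps 3 → 6 → 4, so m(4) = 4.
  α_5 = 2: Horner steps 3 → 0 → 1, so m(2) = 1.
  α_6 = 1: Horner steps 3 → 4 → 5, so m(1) = 5.
Codeword c = [3, 4, 3, 4, 1, 5] ∈ F_7^6.


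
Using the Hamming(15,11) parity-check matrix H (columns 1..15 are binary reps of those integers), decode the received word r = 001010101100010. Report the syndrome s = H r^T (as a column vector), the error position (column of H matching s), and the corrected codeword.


s = (1, 1, 0, 0)^T, error position = 12, corrected codeword c = 001010101101010

Compute s = H r^T mod 2 one row at a time:
  s_1 = 0 + 1 + 1 + 0 + 0 + 0 + 1 + 0 = 3 ≡ 1 (mod 2).
  s_2 = 0 + 1 + 0 + 1 + 0 + 0 + 1 + 0 = 3 ≡ 1 (mod 2).
  s_3 = 0 + 1 + 0 + 1 + 1 + 0 + 1 + 0 = 4 ≡ 0 (mod 2).
  s_4 = 0 + 1 + 1 + 1 + 1 + 0 + 0 + 0 = 4 ≡ 0 (mod 2).
s = (1, 1, 0, 0)^T — this equals column 12 of H (binary 1100), so error is at position 12.
Correct: flip bit 12 of r = 001010101100010 to get c = 001010101101010.


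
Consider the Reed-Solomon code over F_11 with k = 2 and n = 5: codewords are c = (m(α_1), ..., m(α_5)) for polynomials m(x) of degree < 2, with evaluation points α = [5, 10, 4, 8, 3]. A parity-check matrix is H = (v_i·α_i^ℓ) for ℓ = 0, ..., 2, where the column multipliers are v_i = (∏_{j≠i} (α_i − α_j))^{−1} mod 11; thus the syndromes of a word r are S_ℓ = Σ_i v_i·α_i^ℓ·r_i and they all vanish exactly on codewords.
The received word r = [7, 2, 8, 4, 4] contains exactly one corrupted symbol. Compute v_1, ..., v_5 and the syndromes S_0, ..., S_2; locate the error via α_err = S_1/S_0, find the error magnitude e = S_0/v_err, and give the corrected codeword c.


S = (7, 10, 8), error at position 5, error magnitude e = 6, c = [7, 2, 8, 4, 9].

Step 1: column multipliers v_i = (∏_{j≠i}(α_i − α_j))^{−1} mod 11.
  i = 1 (α = 5): (5−10)(5−4)(5−8)(5−3) = (−5)·1·(−3)·2 = 30 ≡ 8, so v_1 = 8^{−1} = 7 (mod 11).
  i = 2 (α = 10): (10−5)(10−4)(10−8)(10−3) = 5·6·2·7 = 420 ≡ 2, so v_2 = 2^{−1} = 6 (mod 11).
  i = 3 (α = 4): (4−5)(4−10)(4−8)(4−3) = (−1)·(−6)·(−4)·1 = −24 ≡ 9, so v_3 = 9^{−1} = 5 (mod 11).
  i = 4 (α = 8): (8−5)(8−10)(8−4)(8−3) = 3·(−2)·4·5 = −120 ≡ 1, so v_4 = 1^{−1} = 1 (mod 11).
  i = 5 (α = 3): (3−5)(3−10)(3−4)(3−8) = (−2)·(−7)·(−1)·(−5) = 70 ≡ 4, so v_5 = 4^{−1} = 3 (mod 11).
  v = [7, 6, 5, 1, 3].
Step 2: syndromes of r = [7, 2, 8, 4, 4] (all sums mod 11).
  S_0 = Σ v_i r_i = 7·7 + 6·2 + 5·8 + 1·4 + 3·4 = 117 ≡ 7.
  S_1 = Σ v_i α_i r_i = 7·5·7 + 6·10·2 + 5·4·8 + 1·8·4 + 3·3·4 = 593 ≡ 10.
  α_i^2 mod 11 = [3, 1, 5, 9, 9].
  S_2 = Σ v_i α_i^2 r_i = 7·3·7 + 6·1·2 + 5·5·8 + 1·9·4 + 3·9·4 = 503 ≡ 8.
  S = (7, 10, 8) ≠ 0, so r is not a codeword (an error is present).
Step 3: locate the error. For a single error e at position i, S_ℓ = v_i·e·α_i^ℓ, so α_err = S_1/S_0.
  S_0^{−1} = 7^{−1} = 8 (mod 11), so α_err = 10·8 = 80 ≡ 3 = α_5. Error position i = 5.
  Consistency check: S_2/S_1 = 8·10 = 80 ≡ 3 = α_err ✓ (single-error assumption holds).
Step 4: error magnitude e = S_0/v_5 = S_0·∏_{j≠5}(α_5 − α_j) = 7·4 = 28 ≡ 6 (mod 11).
Step 5: correct position 5: c_5 = r_5 − e = 4 − 6 ≡ 9 (mod 11). Hence c = [7, 2, 8, 4, 9].
  Check: interpolating c through the α_i gives m(x) = 1 + 10·x (degree < 2) with m(α_i) = c_i for every i, so c is indeed a codeword.


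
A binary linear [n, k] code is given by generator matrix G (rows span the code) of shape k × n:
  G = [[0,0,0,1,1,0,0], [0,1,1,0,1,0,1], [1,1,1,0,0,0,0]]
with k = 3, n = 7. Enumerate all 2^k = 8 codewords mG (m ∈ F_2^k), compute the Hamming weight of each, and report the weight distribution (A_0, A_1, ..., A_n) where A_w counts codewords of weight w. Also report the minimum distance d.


Weight distribution: A_0 = 1, A_2 = 1, A_3 = 3, A_4 = 2, A_5 = 1. Minimum distance d = 2.

Enumerate all 2^3 = 8 messages m ∈ F_2^3.
For each, compute codeword c = mG in F_2^7, then tally its weight.
  m = 000 → c = 0000000, weight = 0.
  m = 100 → c = 0001100, weight = 2.
  m = 010 → c = 0110101, weight = 4.
  m = 110 → c = 0111001, weight = 4.
  m = 001 → c = 1110000, weight = 3.
  m = 101 → c = 1111100, weight = 5.
  m = 011 → c = 1000101, weight = 3.
  m = 111 → c = 1001001, weight = 3.
Tally weights:
  weight 0: 1 codewords.
  weight 2: 1 codewords.
  weight 3: 3 codewords.
  weight 4: 2 codewords.
  weight 5: 1 codewords.
Minimum distance d = smallest w > 0 with A_w > 0 = 2.
Sanity: Σ A_w = 8 = 2^3 = 8 ✓.


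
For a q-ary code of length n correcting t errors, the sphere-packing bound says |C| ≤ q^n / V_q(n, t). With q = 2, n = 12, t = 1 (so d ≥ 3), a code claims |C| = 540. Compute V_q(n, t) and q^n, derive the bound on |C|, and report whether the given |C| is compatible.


V_q(n, t) = 13, q^n = 4096, Hamming bound = 315, |C| = 540 > bound (violated).

Step 1: Compute V_q(n, t) = Σ_{j=0}^1 C(n, j) (q−1)^j.
  j = 0: C(12,0)·(1)^0 = 1·1 = 1.
  j = 1: C(12,1)·(1)^1 = 12·1 = 12.
  V_q(n, t) = 1 + 12 = 13.
Step 2: q^n = 2^12 = 4096.
Step 3: Hamming bound ⌊q^n / V_q(n,t)⌋ = ⌊4096/13⌋ = 315.
Step 4: Compare |C| = 540 to 315: violated.
The claimed |C| lies above the Hamming bound, so no 2-ary code of length 12 with d ≥ 3 can have 540 codewords.


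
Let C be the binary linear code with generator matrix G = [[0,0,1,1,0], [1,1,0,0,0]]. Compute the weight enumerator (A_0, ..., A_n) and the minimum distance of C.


Weight distribution: A_0 = 1, A_2 = 2, A_4 = 1. Minimum distance d = 2.

Enumerate all 2^2 = 4 messages m ∈ F_2^2.
For each, compute codeword c = mG in F_2^5, then tally its weight.
  m = 00 → c = 00000, weight = 0.
  m = 10 → c = 00110, weight = 2.
  m = 01 → c = 11000, weight = 2.
  m = 11 → c = 11110, weight = 4.
Tally weights:
  weight 0: 1 codewords.
  weight 2: 2 codewords.
  weight 4: 1 codewords.
Minimum distance d = smallest w > 0 with A_w > 0 = 2.
Sanity: Σ A_w = 4 = 2^2 = 4 ✓.


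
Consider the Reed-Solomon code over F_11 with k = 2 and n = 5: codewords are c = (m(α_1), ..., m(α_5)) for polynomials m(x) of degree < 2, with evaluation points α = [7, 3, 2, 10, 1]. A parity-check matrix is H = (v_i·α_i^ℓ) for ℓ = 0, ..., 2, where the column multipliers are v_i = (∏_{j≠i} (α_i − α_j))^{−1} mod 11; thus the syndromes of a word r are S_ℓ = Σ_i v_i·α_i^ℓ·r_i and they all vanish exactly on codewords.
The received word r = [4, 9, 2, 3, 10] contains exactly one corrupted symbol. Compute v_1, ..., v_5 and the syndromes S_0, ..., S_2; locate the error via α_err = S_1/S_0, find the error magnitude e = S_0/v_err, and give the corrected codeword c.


S = (9, 9, 9), error at position 5, error magnitude e = 4, c = [4, 9, 2, 3, 6].

Step 1: column multipliers v_i = (∏_{j≠i}(α_i − α_j))^{−1} mod 11.
  i = 1 (α = 7): (7−3)(7−2)(7−10)(7−1) = 4·5·(−3)·6 = −360 ≡ 3, so v_1 = 3^{−1} = 4 (mod 11).
  i = 2 (α = 3): (3−7)(3−2)(3−10)(3−1) = (−4)·1·(−7)·2 = 56 ≡ 1, so v_2 = 1^{−1} = 1 (mod 11).
  i = 3 (α = 2): (2−7)(2−3)(2−10)(2−1) = (−5)·(−1)·(−8)·1 = −40 ≡ 4, so v_3 = 4^{−1} = 3 (mod 11).
  i = 4 (α = 10): (10−7)(10−3)(10−2)(10−1) = 3·7·8·9 = 1512 ≡ 5, so v_4 = 5^{−1} = 9 (mod 11).
  i = 5 (α = 1): (1−7)(1−3)(1−2)(1−10) = (−6)·(−2)·(−1)·(−9) = 108 ≡ 9, so v_5 = 9^{−1} = 5 (mod 11).
  v = [4, 1, 3, 9, 5].
Step 2: syndromes of r = [4, 9, 2, 3, 10] (all sums mod 11).
  S_0 = Σ v_i r_i = 4·4 + 1·9 + 3·2 + 9·3 + 5·10 = 108 ≡ 9.
  S_1 = Σ v_i α_i r_i = 4·7·4 + 1·3·9 + 3·2·2 + 9·10·3 + 5·1·10 = 471 ≡ 9.
  α_i^2 mod 11 = [5, 9, 4, 1, 1].
  S_2 = Σ v_i α_i^2 r_i = 4·5·4 + 1·9·9 + 3·4·2 + 9·1·3 + 5·1·10 = 262 ≡ 9.
  S = (9, 9, 9) ≠ 0, so r is not a codeword (an error is present).
Step 3: locate the error. For a single error e at position i, S_ℓ = v_i·e·α_i^ℓ, so α_err = S_1/S_0.
  S_0^{−1} = 9^{−1} = 5 (mod 11), so α_err = 9·5 = 45 ≡ 1 = α_5. Error position i = 5.
  Consistency check: S_2/S_1 = 9·5 = 45 ≡ 1 = α_err ✓ (single-error assumption holds).
Step 4: error magnitude e = S_0/v_5 = S_0·∏_{j≠5}(α_5 − α_j) = 9·9 = 81 ≡ 4 (mod 11).
Step 5: correct position 5: c_5 = r_5 − e = 10 − 4 ≡ 6 (mod 11). Hence c = [4, 9, 2, 3, 6].
  Check: interpolating c through the α_i gives m(x) = 10 + 7·x (degree < 2) with m(α_i) = c_i for every i, so c is indeed a codeword.


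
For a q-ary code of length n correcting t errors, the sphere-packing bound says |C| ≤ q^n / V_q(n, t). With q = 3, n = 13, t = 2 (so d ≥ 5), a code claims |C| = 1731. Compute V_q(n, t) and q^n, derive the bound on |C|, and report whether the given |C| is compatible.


V_q(n, t) = 339, q^n = 1594323, Hamming bound = 4703, |C| = 1731 ≤ bound (satisfied).

Step 1: Compute V_q(n, t) = Σ_{j=0}^2 C(n, j) (q−1)^j.
  j = 0: C(13,0)·(2)^0 = 1·1 = 1.
  j = 1: C(13,1)·(2)^1 = 13·2 = 26.
  j = 2: C(13,2)·(2)^2 = 78·4 = 312.
  V_q(n, t) = 1 + 26 + 312 = 339.
Step 2: q^n = 3^13 = 1594323.
Step 3: Hamming bound ⌊q^n / V_q(n,t)⌋ = ⌊1594323/339⌋ = 4703.
Step 4: Compare |C| = 1731 to 4703: satisfied.
The claimed |C| lies below the Hamming bound.


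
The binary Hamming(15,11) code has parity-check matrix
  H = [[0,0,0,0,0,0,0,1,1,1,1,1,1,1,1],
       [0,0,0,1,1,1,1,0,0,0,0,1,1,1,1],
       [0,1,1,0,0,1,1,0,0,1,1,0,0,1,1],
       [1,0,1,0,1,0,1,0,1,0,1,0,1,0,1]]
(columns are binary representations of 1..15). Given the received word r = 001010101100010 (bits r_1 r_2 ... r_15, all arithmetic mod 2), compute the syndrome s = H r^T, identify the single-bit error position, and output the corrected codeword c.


s = (1, 1, 0, 0)^T, error position = 12, corrected codeword c = 001010101101010

Compute s = H r^T mod 2 one row at a time:
  s_1 = 0 + 1 + 1 + 0 + 0 + 0 + 1 + 0 = 3 ≡ 1 (mod 2).
  s_2 = 0 + 1 + 0 + 1 + 0 + 0 + 1 + 0 = 3 ≡ 1 (mod 2).
  s_3 = 0 + 1 + 0 + 1 + 1 + 0 + 1 + 0 = 4 ≡ 0 (mod 2).
  s_4 = 0 + 1 + 1 + 1 + 1 + 0 + 0 + 0 = 4 ≡ 0 (mod 2).
s = (1, 1, 0, 0)^T — this equals column 12 of H (binary 1100), so error is at position 12.
Correct: flip bit 12 of r = 001010101100010 to get c = 001010101101010.


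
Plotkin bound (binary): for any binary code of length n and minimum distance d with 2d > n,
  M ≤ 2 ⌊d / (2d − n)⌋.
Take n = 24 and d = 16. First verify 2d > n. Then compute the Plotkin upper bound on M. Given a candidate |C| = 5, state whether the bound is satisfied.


Plotkin bound M ≤ 4; given |C| = 5 > bound (violated).

Check applicability: 2d = 32, n = 24.
2d − n = 8 > 0, so Plotkin applies.
Compute d/(2d−n) = 16/8 ≈ 2.0000.
⌊d/(2d−n)⌋ = 2.
Plotkin bound: M ≤ 2·2 = 4.
Given |C| = 5, check: VIOLATED.
This |C| is above the Plotkin bound, so no binary code with n = 24, d = 16 and 5 codewords exists.


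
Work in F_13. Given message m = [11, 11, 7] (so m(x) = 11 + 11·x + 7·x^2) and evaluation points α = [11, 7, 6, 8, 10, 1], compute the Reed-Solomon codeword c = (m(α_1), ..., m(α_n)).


c = [4, 2, 4, 1, 2, 3]

Message polynomial: m(x) = 11 + 11·x + 7·x^2 (mod 13).
For each evaluation point α_i, compute m(α_i) mod 13:
  α_1 = 11: Horner steps 7 → 10 → 4, so m(11) = 4.
  α_2 = 7: Horner steps 7 → 8 → 2, so m(7) = 2.
  α_3 = 6: Horner steps 7 → 1 → 4, so m(6) = 4.
  α_4 = 8: Horner steps 7 → 2 → 1, so m(8) = 1.
  α_5 = 10: Horner steps 7 → 3 → 2, so m(10) = 2.
  α_6 = 1: Horner steps 7 → 5 → 3, so m(1) = 3.
Codeword c = [4, 2, 4, 1, 2, 3] ∈ F_13^6.


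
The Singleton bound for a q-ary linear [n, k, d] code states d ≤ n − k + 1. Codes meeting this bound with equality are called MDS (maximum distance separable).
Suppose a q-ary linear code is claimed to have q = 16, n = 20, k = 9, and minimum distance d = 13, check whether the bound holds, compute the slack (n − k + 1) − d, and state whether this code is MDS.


Singleton RHS = n − k + 1 = 12, slack = -1, bound violated (no such code; not MDS).

Singleton bound: d ≤ n − k + 1.
Here n = 20, k = 9, so n − k + 1 = 12.
Given d = 13, check d ≤ 12: NO.
Slack = (n − k + 1) − d = -1.
The slack is negative: d = 13 exceeds n − k + 1 = 12 by 1, so the Singleton bound is violated and no linear [20, 9, 13]_16 code can exist. In particular it is not MDS (MDS requires d = n − k + 1 exactly).
Description: the claimed parameters are [20, 9, 13]_16; such a code would be impossible (violates the Singleton bound).


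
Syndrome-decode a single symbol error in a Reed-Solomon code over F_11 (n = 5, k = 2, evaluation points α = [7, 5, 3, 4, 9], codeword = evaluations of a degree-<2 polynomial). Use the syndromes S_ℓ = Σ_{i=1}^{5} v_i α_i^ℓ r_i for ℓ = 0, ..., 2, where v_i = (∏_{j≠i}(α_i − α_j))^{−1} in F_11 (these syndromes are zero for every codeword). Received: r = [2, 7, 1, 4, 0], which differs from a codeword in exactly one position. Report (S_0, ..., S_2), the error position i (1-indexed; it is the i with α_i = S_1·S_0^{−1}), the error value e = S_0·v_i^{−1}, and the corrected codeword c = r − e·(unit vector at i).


S = (4, 3, 5), error at position 5, error magnitude e = 3, c = [2, 7, 1, 4, 8].

Step 1: column multipliers v_i = (∏_{j≠i}(α_i − α_j))^{−1} mod 11.
  i = 1 (α = 7): (7−5)(7−3)(7−4)(7−9) = 2·4·3·(−2) = −48 ≡ 7, so v_1 = 7^{−1} = 8 (mod 11).
  i = 2 (α = 5): (5−7)(5−3)(5−4)(5−9) = (−2)·2·1·(−4) = 16 ≡ 5, so v_2 = 5^{−1} = 9 (mod 11).
  i = 3 (α = 3): (3−7)(3−5)(3−4)(3−9) = (−4)·(−2)·(−1)·(−6) = 48 ≡ 4, so v_3 = 4^{−1} = 3 (mod 11).
  i = 4 (α = 4): (4−7)(4−5)(4−3)(4−9) = (−3)·(−1)·1·(−5) = −15 ≡ 7, so v_4 = 7^{−1} = 8 (mod 11).
  i = 5 (α = 9): (9−7)(9−5)(9−3)(9−4) = 2·4·6·5 = 240 ≡ 9, so v_5 = 9^{−1} = 5 (mod 11).
  v = [8, 9, 3, 8, 5].
Step 2: syndromes of r = [2, 7, 1, 4, 0] (all sums mod 11).
  S_0 = Σ v_i r_i = 8·2 + 9·7 + 3·1 + 8·4 + 5·0 = 114 ≡ 4.
  S_1 = Σ v_i α_i r_i = 8·7·2 + 9·5·7 + 3·3·1 + 8·4·4 + 5·9·0 = 564 ≡ 3.
  α_i^2 mod 11 = [5, 3, 9, 5, 4].
  S_2 = Σ v_i α_i^2 r_i = 8·5·2 + 9·3·7 + 3·9·1 + 8·5·4 + 5·4·0 = 456 ≡ 5.
  S = (4, 3, 5) ≠ 0, so r is not a codeword (an error is present).
Step 3: locate the error. For a single error e at position i, S_ℓ = v_i·e·α_i^ℓ, so α_err = S_1/S_0.
  S_0^{−1} = 4^{−1} = 3 (mod 11), so α_err = 3·3 = 9 ≡ 9 = α_5. Error position i = 5.
  Consistency check: S_2/S_1 = 5·4 = 20 ≡ 9 = α_err ✓ (single-error assumption holds).
Step 4: error magnitude e = S_0/v_5 = S_0·∏_{j≠5}(α_5 − α_j) = 4·9 = 36 ≡ 3 (mod 11).
Step 5: correct position 5: c_5 = r_5 − e = 0 − 3 ≡ 8 (mod 11). Hence c = [2, 7, 1, 4, 8].
  Check: interpolating c through the α_i gives m(x) = 3 + 3·x (degree < 2) with m(α_i) = c_i for every i, so c is indeed a codeword.
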